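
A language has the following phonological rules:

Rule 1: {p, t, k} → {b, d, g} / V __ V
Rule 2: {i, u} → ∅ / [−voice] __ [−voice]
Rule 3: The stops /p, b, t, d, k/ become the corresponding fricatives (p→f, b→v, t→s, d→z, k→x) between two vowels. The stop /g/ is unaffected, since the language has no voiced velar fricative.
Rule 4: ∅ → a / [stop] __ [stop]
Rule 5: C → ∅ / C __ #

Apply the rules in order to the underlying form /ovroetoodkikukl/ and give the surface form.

ovroezoodakiguk

Rule 1 (intervocalic voicing): /t/ is a voiceless stop between vowels /e/ and /o/, so it voices to [d]. /k/ is a voiceless stop between vowels /i/ and /u/, so it voices to [g]. /ovroetoodkikukl/ → ovroedoodkigukl.
Rule 2 (high vowel syncope): no segment meets the environment; /ovroedoodkigukl/ is unchanged.
Rule 3 (intervocalic spirantization): /d/ is a stop between vowels /e/ and /o/, so it spirantizes to the fricative [z]. /ovroedoodkigukl/ → ovroezoodkigukl.
Rule 4 (stop-cluster a-epenthesis): /d/ and /k/ form a stop–stop cluster, so [a] is inserted between them. /ovroezoodkigukl/ → ovroezoodakigukl.
Rule 5 (final cluster simplification): /l/ is the second consonant of a word-final cluster /kl/, so it deletes. /ovroezoodakigukl/ → ovroezoodakiguk.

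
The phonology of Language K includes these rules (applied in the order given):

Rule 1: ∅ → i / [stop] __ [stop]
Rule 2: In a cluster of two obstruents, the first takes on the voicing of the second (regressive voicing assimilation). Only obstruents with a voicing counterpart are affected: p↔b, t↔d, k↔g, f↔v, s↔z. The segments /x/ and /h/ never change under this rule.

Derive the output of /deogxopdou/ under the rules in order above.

deokxopidou

Rule 1 (stop-cluster i-epenthesis): /p/ and /d/ form a stop–stop cluster, so [i] is inserted between them. /deogxopdou/ → deogxopidou.
Rule 2 (regressive voicing assimilation): /g/ precedes the voiceless obstruent /x/, so it devoices to [k] by assimilation. /deogxopidou/ → deokxopidou.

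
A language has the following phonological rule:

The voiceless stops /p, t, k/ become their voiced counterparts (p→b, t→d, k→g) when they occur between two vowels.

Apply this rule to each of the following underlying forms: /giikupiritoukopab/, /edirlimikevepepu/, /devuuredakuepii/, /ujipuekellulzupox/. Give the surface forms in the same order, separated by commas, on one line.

/giikupiritoukopab/: /k/ is a voiceless stop between vowels /i/ and /u/, so it voices to [g]. /p/ is a voiceless stop between vowels /u/ and /i/, so it voices to [b]. /t/ is a voiceless stop between vowels /i/ and /o/, so it voices to [d]. /k/ is a voiceless stop between vowels /u/ and /o/, so it voices to [g]. /p/ is a voiceless stop between vowels /o/ and /a/, so it voices to [b]. → [giigubiridougobab].
/edirlimikevepepu/: /k/ is a voiceless stop between vowels /i/ and /e/, so it voices to [g]. /p/ is a voiceless stop between vowels /e/ and /e/, so it voices to [b]. /p/ is a voiceless stop between vowels /e/ and /u/, so it voices to [b]. → [edirlimigevebebu].
/devuuredakuepii/: /k/ is a voiceless stop between vowels /a/ and /u/, so it voices to [g]. /p/ is a voiceless stop between vowels /e/ and /i/, so it voices to [b]. → [devuuredaguebii].
/ujipuekellulzupox/: /p/ is a voiceless stop between vowels /i/ and /u/, so it voices to [b]. /k/ is a voiceless stop between vowels /e/ and /e/, so it voices to [g]. /p/ is a voiceless stop between vowels /u/ and /o/, so it voices to [b]. → [ujibuegellulzubox].

giigubiridougobab, edirlimigevebebu, devuuredaguebii, ujibuegellulzubox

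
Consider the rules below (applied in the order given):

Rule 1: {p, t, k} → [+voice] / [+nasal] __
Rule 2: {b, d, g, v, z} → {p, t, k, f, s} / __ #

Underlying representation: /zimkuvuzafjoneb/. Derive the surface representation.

zimguvuzafjonep

Rule 1 (post-nasal voicing): /k/ is a voiceless stop immediately after the nasal /m/, so it voices to [g]. /zimkuvuzafjoneb/ → zimguvuzafjoneb.
Rule 2 (final devoicing): /b/ is a voiced obstruent in word-final position, so it devoices to [p]. /zimguvuzafjoneb/ → zimguvuzafjonep.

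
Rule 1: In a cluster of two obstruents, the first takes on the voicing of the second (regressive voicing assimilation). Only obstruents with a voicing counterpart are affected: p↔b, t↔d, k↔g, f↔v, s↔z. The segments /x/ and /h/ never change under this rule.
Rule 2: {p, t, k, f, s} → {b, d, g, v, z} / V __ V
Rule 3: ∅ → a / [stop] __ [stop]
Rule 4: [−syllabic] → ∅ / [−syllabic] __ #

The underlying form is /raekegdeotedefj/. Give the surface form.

Rule 1 (regressive voicing assimilation): no segment meets the environment; /raekegdeotedefj/ is unchanged.
Rule 2 (intervocalic voicing): /k/ is a voiceless obstruent between vowels /e/ and /e/, so it voices to [g]. /t/ is a voiceless obstruent between vowels /o/ and /e/, so it voices to [d]. /raekegdeotedefj/ → raegegdeodedefj.
Rule 3 (stop-cluster a-epenthesis): /g/ and /d/ form a stop–stop cluster, so [a] is inserted between them. /raegegdeodedefj/ → raegegadeodedefj.
Rule 4 (final cluster simplification): /j/ is the second consonant of a word-final cluster /fj/, so it deletes. /raegegadeodedefj/ → raegegadeodedef.

raegegadeodedef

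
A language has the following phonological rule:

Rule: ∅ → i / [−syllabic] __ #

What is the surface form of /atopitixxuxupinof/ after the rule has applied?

atopitixxuxupinofi

the form ends in the consonant /f/, so [i] is inserted word-finally.
Surface form: [atopitixxuxupinofi].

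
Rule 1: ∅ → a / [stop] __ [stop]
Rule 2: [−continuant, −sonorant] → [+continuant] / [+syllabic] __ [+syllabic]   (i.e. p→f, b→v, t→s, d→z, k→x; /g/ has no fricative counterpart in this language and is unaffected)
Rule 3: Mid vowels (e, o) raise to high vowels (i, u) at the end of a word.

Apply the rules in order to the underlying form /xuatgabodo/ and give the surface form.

Rule 1 (stop-cluster a-epenthesis): /t/ and /g/ form a stop–stop cluster, so [a] is inserted between them. /xuatgabodo/ → xuatagabodo.
Rule 2 (intervocalic spirantization): /t/ is a stop between vowels /a/ and /a/, so it spirantizes to the fricative [s]. /b/ is a stop between vowels /a/ and /o/, so it spirantizes to the fricative [v]. /d/ is a stop between vowels /o/ and /o/, so it spirantizes to the fricative [z]. /xuatagabodo/ → xuasagavozo.
Rule 3 (final vowel raising): /o/ is a mid vowel in word-final position, so it raises to [u]. /xuasagavozo/ → xuasagavozu.

xuasagavozu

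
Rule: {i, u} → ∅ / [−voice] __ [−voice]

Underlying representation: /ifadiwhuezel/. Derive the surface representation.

No segment of /ifadiwhuezel/ meets the structural description of the rule, so the form surfaces unchanged.

ifadiwhuezel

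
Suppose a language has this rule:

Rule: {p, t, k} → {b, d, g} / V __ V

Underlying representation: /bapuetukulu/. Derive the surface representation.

babuedugulu

/p/ is a voiceless stop between vowels /a/ and /u/, so it voices to [b].
/t/ is a voiceless stop between vowels /e/ and /u/, so it voices to [d].
/k/ is a voiceless stop between vowels /u/ and /u/, so it voices to [g].
Surface form: [babuedugulu].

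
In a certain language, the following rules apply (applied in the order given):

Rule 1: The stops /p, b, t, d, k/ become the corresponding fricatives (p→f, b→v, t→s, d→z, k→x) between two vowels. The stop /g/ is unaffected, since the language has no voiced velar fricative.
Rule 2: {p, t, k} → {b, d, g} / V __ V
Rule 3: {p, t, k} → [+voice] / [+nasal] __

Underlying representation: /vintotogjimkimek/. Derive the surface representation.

vindosogjimgimek

Rule 1 (intervocalic spirantization): /t/ is a stop between vowels /o/ and /o/, so it spirantizes to the fricative [s]. /vintotogjimkimek/ → vintosogjimkimek.
Rule 2 (intervocalic voicing): no segment meets the environment; /vintosogjimkimek/ is unchanged.
Rule 3 (post-nasal voicing): /t/ is a voiceless stop immediately after the nasal /n/, so it voices to [d]. /k/ is a voiceless stop immediately after the nasal /m/, so it voices to [g]. /vintosogjimkimek/ → vindosogjimgimek.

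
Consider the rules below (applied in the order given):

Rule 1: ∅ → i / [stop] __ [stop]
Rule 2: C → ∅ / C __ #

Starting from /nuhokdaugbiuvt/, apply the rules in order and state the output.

Rule 1 (stop-cluster i-epenthesis): /k/ and /d/ form a stop–stop cluster, so [i] is inserted between them. /g/ and /b/ form a stop–stop cluster, so [i] is inserted between them. /nuhokdaugbiuvt/ → nuhokidaugibiuvt.
Rule 2 (final cluster simplification): /t/ is the second consonant of a word-final cluster /vt/, so it deletes. /nuhokidaugibiuvt/ → nuhokidaugibiuv.

nuhokidaugibiuv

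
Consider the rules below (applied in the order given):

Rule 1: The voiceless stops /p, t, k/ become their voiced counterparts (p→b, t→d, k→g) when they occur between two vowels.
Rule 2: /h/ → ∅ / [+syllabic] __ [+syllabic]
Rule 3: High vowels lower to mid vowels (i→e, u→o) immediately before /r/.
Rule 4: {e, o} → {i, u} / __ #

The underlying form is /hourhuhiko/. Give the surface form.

hoorhuigu

Rule 1 (intervocalic voicing): /k/ is a voiceless stop between vowels /i/ and /o/, so it voices to [g]. /hourhuhiko/ → hourhuhigo.
Rule 2 (intervocalic h-deletion): /h/ occurs between vowels /u/ and /i/, so it deletes. /hourhuhigo/ → hourhuigo.
Rule 3 (pre-rhotic lowering): /u/ is a high vowel immediately before /r/, so it lowers to [o]. /hourhuigo/ → hoorhuigo.
Rule 4 (final vowel raising): /o/ is a mid vowel in word-final position, so it raises to [u]. /hoorhuigo/ → hoorhuigu.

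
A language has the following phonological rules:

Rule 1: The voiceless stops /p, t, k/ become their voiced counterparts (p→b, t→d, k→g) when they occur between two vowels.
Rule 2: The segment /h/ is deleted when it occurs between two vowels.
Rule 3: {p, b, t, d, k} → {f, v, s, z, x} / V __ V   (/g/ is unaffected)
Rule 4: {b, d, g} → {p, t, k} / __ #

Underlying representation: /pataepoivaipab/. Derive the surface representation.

pazaevoivaivap

Rule 1 (intervocalic voicing): /t/ is a voiceless stop between vowels /a/ and /a/, so it voices to [d]. /p/ is a voiceless stop between vowels /e/ and /o/, so it voices to [b]. /p/ is a voiceless stop between vowels /i/ and /a/, so it voices to [b]. /pataepoivaipab/ → padaeboivaibab.
Rule 2 (intervocalic h-deletion): no segment meets the environment; /padaeboivaibab/ is unchanged.
Rule 3 (intervocalic spirantization): /d/ is a stop between vowels /a/ and /a/, so it spirantizes to the fricative [z]. /b/ is a stop between vowels /e/ and /o/, so it spirantizes to the fricative [v]. /b/ is a stop between vowels /i/ and /a/, so it spirantizes to the fricative [v]. /padaeboivaibab/ → pazaevoivaivab.
Rule 4 (final devoicing): /b/ is a voiced stop in word-final position, so it devoices to [p]. /pazaevoivaivab/ → pazaevoivaivap.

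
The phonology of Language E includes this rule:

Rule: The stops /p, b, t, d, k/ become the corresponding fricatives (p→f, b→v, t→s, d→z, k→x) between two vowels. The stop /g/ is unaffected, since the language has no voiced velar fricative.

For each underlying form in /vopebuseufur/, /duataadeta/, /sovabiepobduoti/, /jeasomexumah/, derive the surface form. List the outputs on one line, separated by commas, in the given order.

/vopebuseufur/: /p/ is a stop between vowels /o/ and /e/, so it spirantizes to the fricative [f]. /b/ is a stop between vowels /e/ and /u/, so it spirantizes to the fricative [v]. → [vofevuseufur].
/duataadeta/: /t/ is a stop between vowels /a/ and /a/, so it spirantizes to the fricative [s]. /d/ is a stop between vowels /a/ and /e/, so it spirantizes to the fricative [z]. /t/ is a stop between vowels /e/ and /a/, so it spirantizes to the fricative [s]. → [duasaazesa].
/sovabiepobduoti/: /b/ is a stop between vowels /a/ and /i/, so it spirantizes to the fricative [v]. /p/ is a stop between vowels /e/ and /o/, so it spirantizes to the fricative [f]. /t/ is a stop between vowels /o/ and /i/, so it spirantizes to the fricative [s]. → [sovaviefobduosi].
/jeasomexumah/: the rule's environment is not met; surfaces unchanged as [jeasomexumah].

vofevuseufur, duasaazesa, sovaviefobduosi, jeasomexumah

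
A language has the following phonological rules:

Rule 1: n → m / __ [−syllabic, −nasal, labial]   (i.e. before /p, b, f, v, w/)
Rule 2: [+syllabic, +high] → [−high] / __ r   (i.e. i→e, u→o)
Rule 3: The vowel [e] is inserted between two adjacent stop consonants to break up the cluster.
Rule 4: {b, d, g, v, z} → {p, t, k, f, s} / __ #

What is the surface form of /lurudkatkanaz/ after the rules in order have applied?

lorudekatekanas

Rule 1 (nasal place assimilation): no segment meets the environment; /lurudkatkanaz/ is unchanged.
Rule 2 (pre-rhotic lowering): /u/ is a high vowel immediately before /r/, so it lowers to [o]. /lurudkatkanaz/ → lorudkatkanaz.
Rule 3 (stop-cluster e-epenthesis): /d/ and /k/ form a stop–stop cluster, so [e] is inserted between them. /t/ and /k/ form a stop–stop cluster, so [e] is inserted between them. /lorudkatkanaz/ → lorudekatekanaz.
Rule 4 (final devoicing): /z/ is a voiced obstruent in word-final position, so it devoices to [s]. /lorudekatekanaz/ → lorudekatekanas.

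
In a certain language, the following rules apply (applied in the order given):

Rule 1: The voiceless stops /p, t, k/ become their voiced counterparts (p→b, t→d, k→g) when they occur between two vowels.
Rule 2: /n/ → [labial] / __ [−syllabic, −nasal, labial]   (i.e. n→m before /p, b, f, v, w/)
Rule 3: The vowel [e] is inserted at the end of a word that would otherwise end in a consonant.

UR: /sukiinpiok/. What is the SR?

Rule 1 (intervocalic voicing): /k/ is a voiceless stop between vowels /u/ and /i/, so it voices to [g]. /sukiinpiok/ → sugiinpiok.
Rule 2 (nasal place assimilation): /n/ precedes the labial consonant /p/, so it assimilates in place to [m]. /sugiinpiok/ → sugiimpiok.
Rule 3 (final e-epenthesis): the form ends in the consonant /k/, so [e] is inserted word-finally. /sugiimpiok/ → sugiimpioke.

sugiimpioke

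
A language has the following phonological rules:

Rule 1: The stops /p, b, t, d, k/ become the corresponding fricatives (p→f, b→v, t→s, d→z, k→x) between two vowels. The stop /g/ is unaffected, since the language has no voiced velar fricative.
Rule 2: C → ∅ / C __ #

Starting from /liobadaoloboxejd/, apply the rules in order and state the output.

Rule 1 (intervocalic spirantization): /b/ is a stop between vowels /o/ and /a/, so it spirantizes to the fricative [v]. /d/ is a stop between vowels /a/ and /a/, so it spirantizes to the fricative [z]. /b/ is a stop between vowels /o/ and /o/, so it spirantizes to the fricative [v]. /liobadaoloboxejd/ → liovazaolovoxejd.
Rule 2 (final cluster simplification): /d/ is the second consonant of a word-final cluster /jd/, so it deletes. /liovazaolovoxejd/ → liovazaolovoxej.

liovazaolovoxej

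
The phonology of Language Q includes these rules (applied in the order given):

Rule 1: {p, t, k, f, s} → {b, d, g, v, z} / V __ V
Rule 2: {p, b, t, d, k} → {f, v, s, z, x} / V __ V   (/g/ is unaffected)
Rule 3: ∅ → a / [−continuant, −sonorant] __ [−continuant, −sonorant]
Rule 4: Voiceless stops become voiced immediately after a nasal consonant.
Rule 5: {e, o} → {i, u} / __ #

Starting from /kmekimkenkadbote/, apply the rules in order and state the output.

kmegimgengadabozi

Rule 1 (intervocalic voicing): /k/ is a voiceless obstruent between vowels /e/ and /i/, so it voices to [g]. /t/ is a voiceless obstruent between vowels /o/ and /e/, so it voices to [d]. /kmekimkenkadbote/ → kmegimkenkadbode.
Rule 2 (intervocalic spirantization): /d/ is a stop between vowels /o/ and /e/, so it spirantizes to the fricative [z]. /kmegimkenkadbode/ → kmegimkenkadboze.
Rule 3 (stop-cluster a-epenthesis): /d/ and /b/ form a stop–stop cluster, so [a] is inserted between them. /kmegimkenkadboze/ → kmegimkenkadaboze.
Rule 4 (post-nasal voicing): /k/ is a voiceless stop immediately after the nasal /m/, so it voices to [g]. /k/ is a voiceless stop immediately after the nasal /n/, so it voices to [g]. /kmegimkenkadaboze/ → kmegimgengadaboze.
Rule 5 (final vowel raising): /e/ is a mid vowel in word-final position, so it raises to [i]. /kmegimgengadaboze/ → kmegimgengadabozi.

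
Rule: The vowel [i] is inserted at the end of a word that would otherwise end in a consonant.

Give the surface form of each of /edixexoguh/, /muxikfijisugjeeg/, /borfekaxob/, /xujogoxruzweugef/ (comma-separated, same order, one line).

/edixexoguh/: the form ends in the consonant /h/, so [i] is inserted word-finally. → [edixexoguhi].
/muxikfijisugjeeg/: the form ends in the consonant /g/, so [i] is inserted word-finally. → [muxikfijisugjeegi].
/borfekaxob/: the form ends in the consonant /b/, so [i] is inserted word-finally. → [borfekaxobi].
/xujogoxruzweugef/: the form ends in the consonant /f/, so [i] is inserted word-finally. → [xujogoxruzweugefi].

edixexoguhi, muxikfijisugjeegi, borfekaxobi, xujogoxruzweugefi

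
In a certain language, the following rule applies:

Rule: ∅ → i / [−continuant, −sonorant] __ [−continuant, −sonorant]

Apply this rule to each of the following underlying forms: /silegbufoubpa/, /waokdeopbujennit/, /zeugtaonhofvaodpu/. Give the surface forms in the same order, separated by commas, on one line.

/silegbufoubpa/: /g/ and /b/ form a stop–stop cluster, so [i] is inserted between them. /b/ and /p/ form a stop–stop cluster, so [i] is inserted between them. → [silegibufoubipa].
/waokdeopbujennit/: /k/ and /d/ form a stop–stop cluster, so [i] is inserted between them. /p/ and /b/ form a stop–stop cluster, so [i] is inserted between them. → [waokideopibujennit].
/zeugtaonhofvaodpu/: /g/ and /t/ form a stop–stop cluster, so [i] is inserted between them. /d/ and /p/ form a stop–stop cluster, so [i] is inserted between them. → [zeugitaonhofvaodipu].

silegibufoubipa, waokideopibujennit, zeugitaonhofvaodipu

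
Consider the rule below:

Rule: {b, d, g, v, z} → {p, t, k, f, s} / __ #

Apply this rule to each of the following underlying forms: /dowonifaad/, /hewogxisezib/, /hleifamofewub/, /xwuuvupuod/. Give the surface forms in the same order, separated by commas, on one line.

dowonifaat, hewogxisezip, hleifamofewup, xwuuvupuot

/dowonifaad/: /d/ is a voiced obstruent in word-final position, so it devoices to [t]. → [dowonifaat].
/hewogxisezib/: /b/ is a voiced obstruent in word-final position, so it devoices to [p]. → [hewogxisezip].
/hleifamofewub/: /b/ is a voiced obstruent in word-final position, so it devoices to [p]. → [hleifamofewup].
/xwuuvupuod/: /d/ is a voiced obstruent in word-final position, so it devoices to [t]. → [xwuuvupuot].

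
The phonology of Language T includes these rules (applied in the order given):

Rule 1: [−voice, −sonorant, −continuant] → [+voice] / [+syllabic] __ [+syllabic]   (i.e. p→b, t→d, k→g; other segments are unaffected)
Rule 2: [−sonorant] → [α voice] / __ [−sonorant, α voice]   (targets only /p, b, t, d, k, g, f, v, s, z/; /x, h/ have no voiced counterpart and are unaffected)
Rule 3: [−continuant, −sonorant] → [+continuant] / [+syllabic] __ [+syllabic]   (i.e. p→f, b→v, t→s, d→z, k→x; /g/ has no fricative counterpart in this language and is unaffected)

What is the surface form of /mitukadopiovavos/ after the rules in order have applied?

mizugazoviovavos

Rule 1 (intervocalic voicing): /t/ is a voiceless stop between vowels /i/ and /u/, so it voices to [d]. /k/ is a voiceless stop between vowels /u/ and /a/, so it voices to [g]. /p/ is a voiceless stop between vowels /o/ and /i/, so it voices to [b]. /mitukadopiovavos/ → midugadobiovavos.
Rule 2 (regressive voicing assimilation): no segment meets the environment; /midugadobiovavos/ is unchanged.
Rule 3 (intervocalic spirantization): /d/ is a stop between vowels /i/ and /u/, so it spirantizes to the fricative [z]. /d/ is a stop between vowels /a/ and /o/, so it spirantizes to the fricative [z]. /b/ is a stop between vowels /o/ and /i/, so it spirantizes to the fricative [v]. /midugadobiovavos/ → mizugazoviovavos.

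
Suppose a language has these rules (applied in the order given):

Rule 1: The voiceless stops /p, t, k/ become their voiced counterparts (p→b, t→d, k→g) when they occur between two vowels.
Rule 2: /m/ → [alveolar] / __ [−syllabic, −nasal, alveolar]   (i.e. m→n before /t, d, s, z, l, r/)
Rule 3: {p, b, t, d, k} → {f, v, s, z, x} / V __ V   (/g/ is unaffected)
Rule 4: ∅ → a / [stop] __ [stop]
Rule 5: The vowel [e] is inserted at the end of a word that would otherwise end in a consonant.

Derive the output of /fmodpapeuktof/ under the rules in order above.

Rule 1 (intervocalic voicing): /p/ is a voiceless stop between vowels /a/ and /e/, so it voices to [b]. /fmodpapeuktof/ → fmodpabeuktof.
Rule 2 (nasal place assimilation): no segment meets the environment; /fmodpabeuktof/ is unchanged.
Rule 3 (intervocalic spirantization): /b/ is a stop between vowels /a/ and /e/, so it spirantizes to the fricative [v]. /fmodpabeuktof/ → fmodpaveuktof.
Rule 4 (stop-cluster a-epenthesis): /d/ and /p/ form a stop–stop cluster, so [a] is inserted between them. /k/ and /t/ form a stop–stop cluster, so [a] is inserted between them. /fmodpaveuktof/ → fmodapaveukatof.
Rule 5 (final e-epenthesis): the form ends in the consonant /f/, so [e] is inserted word-finally. /fmodapaveukatof/ → fmodapaveukatofe.

fmodapaveukatofe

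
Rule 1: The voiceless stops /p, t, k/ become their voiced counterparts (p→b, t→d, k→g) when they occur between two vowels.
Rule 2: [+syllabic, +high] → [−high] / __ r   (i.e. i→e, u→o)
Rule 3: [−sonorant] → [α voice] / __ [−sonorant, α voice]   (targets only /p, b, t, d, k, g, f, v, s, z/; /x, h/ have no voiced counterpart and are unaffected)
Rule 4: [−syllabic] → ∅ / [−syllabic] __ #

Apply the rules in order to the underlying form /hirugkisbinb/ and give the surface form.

herukkizbin

Rule 1 (intervocalic voicing): no segment meets the environment; /hirugkisbinb/ is unchanged.
Rule 2 (pre-rhotic lowering): /i/ is a high vowel immediately before /r/, so it lowers to [e]. /hirugkisbinb/ → herugkisbinb.
Rule 3 (regressive voicing assimilation): /g/ precedes the voiceless obstruent /k/, so it devoices to [k] by assimilation. /s/ precedes the voiced obstruent /b/, so it voices to [z] by assimilation. /herugkisbinb/ → herukkizbinb.
Rule 4 (final cluster simplification): /b/ is the second consonant of a word-final cluster /nb/, so it deletes. /herukkizbinb/ → herukkizbin.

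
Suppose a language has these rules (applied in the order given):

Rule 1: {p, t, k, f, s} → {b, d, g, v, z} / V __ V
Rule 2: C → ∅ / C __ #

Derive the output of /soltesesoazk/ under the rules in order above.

soltezezoaz

Rule 1 (intervocalic voicing): /s/ is a voiceless obstruent between vowels /e/ and /e/, so it voices to [z]. /s/ is a voiceless obstruent between vowels /e/ and /o/, so it voices to [z]. /soltesesoazk/ → soltezezoazk.
Rule 2 (final cluster simplification): /k/ is the second consonant of a word-final cluster /zk/, so it deletes. /soltezezoazk/ → soltezezoaz.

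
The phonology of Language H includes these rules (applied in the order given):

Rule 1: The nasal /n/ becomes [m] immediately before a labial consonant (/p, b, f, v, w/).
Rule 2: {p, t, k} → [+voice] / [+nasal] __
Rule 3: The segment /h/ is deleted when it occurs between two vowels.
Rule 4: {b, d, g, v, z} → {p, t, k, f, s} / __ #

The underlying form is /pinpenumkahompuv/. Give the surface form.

Rule 1 (nasal place assimilation): /n/ precedes the labial consonant /p/, so it assimilates in place to [m]. /pinpenumkahompuv/ → pimpenumkahompuv.
Rule 2 (post-nasal voicing): /p/ is a voiceless stop immediately after the nasal /m/, so it voices to [b]. /k/ is a voiceless stop immediately after the nasal /m/, so it voices to [g]. /p/ is a voiceless stop immediately after the nasal /m/, so it voices to [b]. /pimpenumkahompuv/ → pimbenumgahombuv.
Rule 3 (intervocalic h-deletion): /h/ occurs between vowels /a/ and /o/, so it deletes. /pimbenumgahombuv/ → pimbenumgaombuv.
Rule 4 (final devoicing): /v/ is a voiced obstruent in word-final position, so it devoices to [f]. /pimbenumgaombuv/ → pimbenumgaombuf.

pimbenumgaombuf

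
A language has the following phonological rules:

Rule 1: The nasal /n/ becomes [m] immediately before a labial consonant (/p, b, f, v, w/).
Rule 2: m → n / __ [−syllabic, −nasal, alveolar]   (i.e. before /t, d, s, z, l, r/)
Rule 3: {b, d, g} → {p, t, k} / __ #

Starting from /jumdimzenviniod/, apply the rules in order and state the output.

Rule 1 (nasal place assimilation): /n/ precedes the labial consonant /v/, so it assimilates in place to [m]. /jumdimzenviniod/ → jumdimzemviniod.
Rule 2 (nasal place assimilation): /m/ precedes the alveolar consonant /d/, so it assimilates in place to [n]. /m/ precedes the alveolar consonant /z/, so it assimilates in place to [n]. /jumdimzemviniod/ → jundinzemviniod.
Rule 3 (final devoicing): /d/ is a voiced stop in word-final position, so it devoices to [t]. /jundinzemviniod/ → jundinzemviniot.

jundinzemviniot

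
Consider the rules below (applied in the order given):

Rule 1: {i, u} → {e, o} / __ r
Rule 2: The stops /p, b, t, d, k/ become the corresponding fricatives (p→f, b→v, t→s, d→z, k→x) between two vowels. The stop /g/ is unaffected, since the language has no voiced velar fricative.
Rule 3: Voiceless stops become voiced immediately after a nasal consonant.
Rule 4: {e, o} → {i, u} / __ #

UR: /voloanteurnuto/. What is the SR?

Rule 1 (pre-rhotic lowering): /u/ is a high vowel immediately before /r/, so it lowers to [o]. /voloanteurnuto/ → voloanteornuto.
Rule 2 (intervocalic spirantization): /t/ is a stop between vowels /u/ and /o/, so it spirantizes to the fricative [s]. /voloanteornuto/ → voloanteornuso.
Rule 3 (post-nasal voicing): /t/ is a voiceless stop immediately after the nasal /n/, so it voices to [d]. /voloanteornuso/ → voloandeornuso.
Rule 4 (final vowel raising): /o/ is a mid vowel in word-final position, so it raises to [u]. /voloandeornuso/ → voloandeornusu.

voloandeornusu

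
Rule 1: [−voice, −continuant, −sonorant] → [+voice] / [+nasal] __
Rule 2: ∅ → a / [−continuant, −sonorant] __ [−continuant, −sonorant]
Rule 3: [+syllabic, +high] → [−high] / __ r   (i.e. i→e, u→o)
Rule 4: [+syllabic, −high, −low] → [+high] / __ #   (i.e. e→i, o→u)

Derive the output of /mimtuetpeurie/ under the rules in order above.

Rule 1 (post-nasal voicing): /t/ is a voiceless stop immediately after the nasal /m/, so it voices to [d]. /mimtuetpeurie/ → mimduetpeurie.
Rule 2 (stop-cluster a-epenthesis): /t/ and /p/ form a stop–stop cluster, so [a] is inserted between them. /mimduetpeurie/ → mimduetapeurie.
Rule 3 (pre-rhotic lowering): /u/ is a high vowel immediately before /r/, so it lowers to [o]. /mimduetapeurie/ → mimduetapeorie.
Rule 4 (final vowel raising): /e/ is a mid vowel in word-final position, so it raises to [i]. /mimduetapeorie/ → mimduetapeorii.

mimduetapeorii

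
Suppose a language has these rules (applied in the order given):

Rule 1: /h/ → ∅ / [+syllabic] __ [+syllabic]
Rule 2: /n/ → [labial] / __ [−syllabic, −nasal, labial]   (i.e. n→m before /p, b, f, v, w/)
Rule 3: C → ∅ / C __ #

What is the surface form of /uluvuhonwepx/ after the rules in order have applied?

Rule 1 (intervocalic h-deletion): /h/ occurs between vowels /u/ and /o/, so it deletes. /uluvuhonwepx/ → uluvuonwepx.
Rule 2 (nasal place assimilation): /n/ precedes the labial consonant /w/, so it assimilates in place to [m]. /uluvuonwepx/ → uluvuomwepx.
Rule 3 (final cluster simplification): /x/ is the second consonant of a word-final cluster /px/, so it deletes. /uluvuomwepx/ → uluvuomwep.

uluvuomwep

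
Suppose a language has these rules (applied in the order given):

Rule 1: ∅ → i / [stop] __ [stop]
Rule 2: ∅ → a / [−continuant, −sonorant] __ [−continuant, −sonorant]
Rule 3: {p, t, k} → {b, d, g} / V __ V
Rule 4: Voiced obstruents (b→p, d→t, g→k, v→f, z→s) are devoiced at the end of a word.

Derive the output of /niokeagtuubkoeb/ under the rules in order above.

Rule 1 (stop-cluster i-epenthesis): /g/ and /t/ form a stop–stop cluster, so [i] is inserted between them. /b/ and /k/ form a stop–stop cluster, so [i] is inserted between them. /niokeagtuubkoeb/ → niokeagituubikoeb.
Rule 2 (stop-cluster a-epenthesis): no segment meets the environment; /niokeagituubikoeb/ is unchanged.
Rule 3 (intervocalic voicing): /k/ is a voiceless stop between vowels /o/ and /e/, so it voices to [g]. /t/ is a voiceless stop between vowels /i/ and /u/, so it voices to [d]. /k/ is a voiceless stop between vowels /i/ and /o/, so it voices to [g]. /niokeagituubikoeb/ → niogeagiduubigoeb.
Rule 4 (final devoicing): /b/ is a voiced obstruent in word-final position, so it devoices to [p]. /niogeagiduubigoeb/ → niogeagiduubigoep.

niogeagiduubigoep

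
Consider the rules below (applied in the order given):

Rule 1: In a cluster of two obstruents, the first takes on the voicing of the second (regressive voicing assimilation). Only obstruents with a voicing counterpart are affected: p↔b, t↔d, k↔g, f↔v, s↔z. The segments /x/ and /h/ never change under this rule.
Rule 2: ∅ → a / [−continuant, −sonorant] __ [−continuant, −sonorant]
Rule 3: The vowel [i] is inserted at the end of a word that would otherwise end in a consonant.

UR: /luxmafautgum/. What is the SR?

Rule 1 (regressive voicing assimilation): /t/ precedes the voiced obstruent /g/, so it voices to [d] by assimilation. /luxmafautgum/ → luxmafaudgum.
Rule 2 (stop-cluster a-epenthesis): /d/ and /g/ form a stop–stop cluster, so [a] is inserted between them. /luxmafaudgum/ → luxmafaudagum.
Rule 3 (final i-epenthesis): the form ends in the consonant /m/, so [i] is inserted word-finally. /luxmafaudagum/ → luxmafaudagumi.

luxmafaudagumi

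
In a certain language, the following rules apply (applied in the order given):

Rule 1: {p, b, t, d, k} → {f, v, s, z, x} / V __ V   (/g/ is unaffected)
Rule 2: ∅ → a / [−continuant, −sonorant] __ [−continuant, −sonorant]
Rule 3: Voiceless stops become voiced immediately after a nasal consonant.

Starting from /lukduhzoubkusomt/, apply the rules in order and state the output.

lukaduhzoubakusomd

Rule 1 (intervocalic spirantization): no segment meets the environment; /lukduhzoubkusomt/ is unchanged.
Rule 2 (stop-cluster a-epenthesis): /k/ and /d/ form a stop–stop cluster, so [a] is inserted between them. /b/ and /k/ form a stop–stop cluster, so [a] is inserted between them. /lukduhzoubkusomt/ → lukaduhzoubakusomt.
Rule 3 (post-nasal voicing): /t/ is a voiceless stop immediately after the nasal /m/, so it voices to [d]. /lukaduhzoubakusomt/ → lukaduhzoubakusomd.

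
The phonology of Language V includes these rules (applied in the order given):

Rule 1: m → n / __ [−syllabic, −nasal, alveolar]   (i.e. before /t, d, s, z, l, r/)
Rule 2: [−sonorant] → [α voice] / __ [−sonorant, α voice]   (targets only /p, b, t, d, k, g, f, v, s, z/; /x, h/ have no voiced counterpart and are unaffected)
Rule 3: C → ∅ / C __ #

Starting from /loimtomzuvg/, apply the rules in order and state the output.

lointonzuv

Rule 1 (nasal place assimilation): /m/ precedes the alveolar consonant /t/, so it assimilates in place to [n]. /m/ precedes the alveolar consonant /z/, so it assimilates in place to [n]. /loimtomzuvg/ → lointonzuvg.
Rule 2 (regressive voicing assimilation): no segment meets the environment; /lointonzuvg/ is unchanged.
Rule 3 (final cluster simplification): /g/ is the second consonant of a word-final cluster /vg/, so it deletes. /lointonzuvg/ → lointonzuv.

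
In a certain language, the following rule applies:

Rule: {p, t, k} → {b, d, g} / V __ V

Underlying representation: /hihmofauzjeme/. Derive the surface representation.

hihmofauzjeme

No segment of /hihmofauzjeme/ meets the structural description of the rule, so the form surfaces unchanged.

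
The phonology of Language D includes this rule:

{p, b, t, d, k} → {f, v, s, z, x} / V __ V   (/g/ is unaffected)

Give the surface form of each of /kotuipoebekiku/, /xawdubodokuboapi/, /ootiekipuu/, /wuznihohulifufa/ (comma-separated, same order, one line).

/kotuipoebekiku/: /t/ is a stop between vowels /o/ and /u/, so it spirantizes to the fricative [s]. /p/ is a stop between vowels /i/ and /o/, so it spirantizes to the fricative [f]. /b/ is a stop between vowels /e/ and /e/, so it spirantizes to the fricative [v]. /k/ is a stop between vowels /e/ and /i/, so it spirantizes to the fricative [x]. /k/ is a stop between vowels /i/ and /u/, so it spirantizes to the fricative [x]. → [kosuifoevexixu].
/xawdubodokuboapi/: /b/ is a stop between vowels /u/ and /o/, so it spirantizes to the fricative [v]. /d/ is a stop between vowels /o/ and /o/, so it spirantizes to the fricative [z]. /k/ is a stop between vowels /o/ and /u/, so it spirantizes to the fricative [x]. /b/ is a stop between vowels /u/ and /o/, so it spirantizes to the fricative [v]. /p/ is a stop between vowels /a/ and /i/, so it spirantizes to the fricative [f]. → [xawduvozoxuvoafi].
/ootiekipuu/: /t/ is a stop between vowels /o/ and /i/, so it spirantizes to the fricative [s]. /k/ is a stop between vowels /e/ and /i/, so it spirantizes to the fricative [x]. /p/ is a stop between vowels /i/ and /u/, so it spirantizes to the fricative [f]. → [oosiexifuu].
/wuznihohulifufa/: the rule's environment is not met; surfaces unchanged as [wuznihohulifufa].

kosuifoevexixu, xawduvozoxuvoafi, oosiexifuu, wuznihohulifufa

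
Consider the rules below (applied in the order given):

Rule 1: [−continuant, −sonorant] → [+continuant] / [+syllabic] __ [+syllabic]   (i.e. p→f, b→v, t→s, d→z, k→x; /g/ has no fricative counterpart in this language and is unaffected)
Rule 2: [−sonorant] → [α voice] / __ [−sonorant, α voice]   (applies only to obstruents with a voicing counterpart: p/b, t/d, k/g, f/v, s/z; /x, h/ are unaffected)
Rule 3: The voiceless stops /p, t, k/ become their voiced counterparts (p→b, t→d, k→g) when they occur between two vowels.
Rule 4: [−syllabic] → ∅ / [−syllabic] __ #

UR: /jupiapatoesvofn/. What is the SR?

Rule 1 (intervocalic spirantization): /p/ is a stop between vowels /u/ and /i/, so it spirantizes to the fricative [f]. /p/ is a stop between vowels /a/ and /a/, so it spirantizes to the fricative [f]. /t/ is a stop between vowels /a/ and /o/, so it spirantizes to the fricative [s]. /jupiapatoesvofn/ → jufiafasoesvofn.
Rule 2 (regressive voicing assimilation): /s/ precedes the voiced obstruent /v/, so it voices to [z] by assimilation. /jufiafasoesvofn/ → jufiafasoezvofn.
Rule 3 (intervocalic voicing): no segment meets the environment; /jufiafasoezvofn/ is unchanged.
Rule 4 (final cluster simplification): /n/ is the second consonant of a word-final cluster /fn/, so it deletes. /jufiafasoezvofn/ → jufiafasoezvof.

jufiafasoezvof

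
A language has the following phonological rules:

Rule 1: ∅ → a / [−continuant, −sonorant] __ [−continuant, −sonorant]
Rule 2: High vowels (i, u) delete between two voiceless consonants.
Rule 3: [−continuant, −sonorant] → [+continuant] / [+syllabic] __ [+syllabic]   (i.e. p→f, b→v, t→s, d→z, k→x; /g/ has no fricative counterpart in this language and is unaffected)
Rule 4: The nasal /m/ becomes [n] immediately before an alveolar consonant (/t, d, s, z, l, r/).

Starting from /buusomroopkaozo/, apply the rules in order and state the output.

buusonroofaxaozo

Rule 1 (stop-cluster a-epenthesis): /p/ and /k/ form a stop–stop cluster, so [a] is inserted between them. /buusomroopkaozo/ → buusomroopakaozo.
Rule 2 (high vowel syncope): no segment meets the environment; /buusomroopakaozo/ is unchanged.
Rule 3 (intervocalic spirantization): /p/ is a stop between vowels /o/ and /a/, so it spirantizes to the fricative [f]. /k/ is a stop between vowels /a/ and /a/, so it spirantizes to the fricative [x]. /buusomroopakaozo/ → buusomroofaxaozo.
Rule 4 (nasal place assimilation): /m/ precedes the alveolar consonant /r/, so it assimilates in place to [n]. /buusomroofaxaozo/ → buusonroofaxaozo.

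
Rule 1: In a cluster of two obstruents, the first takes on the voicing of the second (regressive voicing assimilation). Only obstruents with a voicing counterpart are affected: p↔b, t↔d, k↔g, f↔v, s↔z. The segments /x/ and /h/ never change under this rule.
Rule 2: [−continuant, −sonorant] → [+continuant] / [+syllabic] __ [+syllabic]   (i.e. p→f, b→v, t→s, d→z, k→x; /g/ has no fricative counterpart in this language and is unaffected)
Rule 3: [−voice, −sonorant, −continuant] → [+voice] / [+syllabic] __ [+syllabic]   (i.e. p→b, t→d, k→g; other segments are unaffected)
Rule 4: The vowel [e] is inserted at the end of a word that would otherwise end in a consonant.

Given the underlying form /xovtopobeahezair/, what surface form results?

Rule 1 (regressive voicing assimilation): /v/ precedes the voiceless obstruent /t/, so it devoices to [f] by assimilation. /xovtopobeahezair/ → xoftopobeahezair.
Rule 2 (intervocalic spirantization): /p/ is a stop between vowels /o/ and /o/, so it spirantizes to the fricative [f]. /b/ is a stop between vowels /o/ and /e/, so it spirantizes to the fricative [v]. /xoftopobeahezair/ → xoftofoveahezair.
Rule 3 (intervocalic voicing): no segment meets the environment; /xoftofoveahezair/ is unchanged.
Rule 4 (final e-epenthesis): the form ends in the consonant /r/, so [e] is inserted word-finally. /xoftofoveahezair/ → xoftofoveahezaire.

xoftofoveahezaire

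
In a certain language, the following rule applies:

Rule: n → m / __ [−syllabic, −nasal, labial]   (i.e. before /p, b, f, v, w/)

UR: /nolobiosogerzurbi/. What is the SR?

nolobiosogerzurbi

No segment of /nolobiosogerzurbi/ meets the structural description of the rule, so the form surfaces unchanged.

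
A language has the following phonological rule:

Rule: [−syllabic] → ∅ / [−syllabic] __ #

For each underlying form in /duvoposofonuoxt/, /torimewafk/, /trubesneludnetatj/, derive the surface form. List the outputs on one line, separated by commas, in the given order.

duvoposofonuox, torimewaf, trubesneludnetat

/duvoposofonuoxt/: /t/ is the second consonant of a word-final cluster /xt/, so it deletes. → [duvoposofonuox].
/torimewafk/: /k/ is the second consonant of a word-final cluster /fk/, so it deletes. → [torimewaf].
/trubesneludnetatj/: /j/ is the second consonant of a word-final cluster /tj/, so it deletes. → [trubesneludnetat].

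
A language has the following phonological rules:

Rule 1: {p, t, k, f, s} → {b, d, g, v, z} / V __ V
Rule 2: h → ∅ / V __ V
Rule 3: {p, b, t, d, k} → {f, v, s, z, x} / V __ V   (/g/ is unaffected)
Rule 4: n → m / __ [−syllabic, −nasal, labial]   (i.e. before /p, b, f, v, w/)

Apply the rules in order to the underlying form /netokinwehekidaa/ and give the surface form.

nezogimweegizaa

Rule 1 (intervocalic voicing): /t/ is a voiceless obstruent between vowels /e/ and /o/, so it voices to [d]. /k/ is a voiceless obstruent between vowels /o/ and /i/, so it voices to [g]. /k/ is a voiceless obstruent between vowels /e/ and /i/, so it voices to [g]. /netokinwehekidaa/ → nedoginwehegidaa.
Rule 2 (intervocalic h-deletion): /h/ occurs between vowels /e/ and /e/, so it deletes. /nedoginwehegidaa/ → nedoginweegidaa.
Rule 3 (intervocalic spirantization): /d/ is a stop between vowels /e/ and /o/, so it spirantizes to the fricative [z]. /d/ is a stop between vowels /i/ and /a/, so it spirantizes to the fricative [z]. /nedoginweegidaa/ → nezoginweegizaa.
Rule 4 (nasal place assimilation): /n/ precedes the labial consonant /w/, so it assimilates in place to [m]. /nezoginweegizaa/ → nezogimweegizaa.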